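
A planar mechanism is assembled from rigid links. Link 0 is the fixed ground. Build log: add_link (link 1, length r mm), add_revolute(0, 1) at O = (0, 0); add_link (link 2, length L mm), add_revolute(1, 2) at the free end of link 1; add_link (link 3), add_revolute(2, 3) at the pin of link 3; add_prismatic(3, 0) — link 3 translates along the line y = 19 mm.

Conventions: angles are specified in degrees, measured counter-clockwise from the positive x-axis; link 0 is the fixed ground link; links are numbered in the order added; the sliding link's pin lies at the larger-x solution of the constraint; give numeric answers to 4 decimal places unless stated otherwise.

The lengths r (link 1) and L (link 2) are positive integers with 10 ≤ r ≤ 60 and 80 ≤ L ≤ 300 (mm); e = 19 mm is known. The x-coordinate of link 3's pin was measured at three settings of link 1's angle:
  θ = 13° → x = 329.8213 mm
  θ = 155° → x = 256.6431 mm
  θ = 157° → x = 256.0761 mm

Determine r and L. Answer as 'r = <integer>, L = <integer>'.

constraint per measurement: (x − r cos θ)² + (r sin θ − e)² = L²
subtracting the θ₁ and θ₂ equations cancels the r² and L² terms:
r = (x₁² − x₂²) / (2[(x₁cos θ₁ + e sin θ₁) − (x₂cos θ₂ + e sin θ₂)]) = 39.0000 → r = 39
L² = (x₁ − r cos θ₁)² + (r sin θ₁ − e)² = 85264.0084 → L = 292.0000 → L = 292
check at θ₃=157°: x = 256.0761 (printed 256.0761) ✓

r = 39, L = 292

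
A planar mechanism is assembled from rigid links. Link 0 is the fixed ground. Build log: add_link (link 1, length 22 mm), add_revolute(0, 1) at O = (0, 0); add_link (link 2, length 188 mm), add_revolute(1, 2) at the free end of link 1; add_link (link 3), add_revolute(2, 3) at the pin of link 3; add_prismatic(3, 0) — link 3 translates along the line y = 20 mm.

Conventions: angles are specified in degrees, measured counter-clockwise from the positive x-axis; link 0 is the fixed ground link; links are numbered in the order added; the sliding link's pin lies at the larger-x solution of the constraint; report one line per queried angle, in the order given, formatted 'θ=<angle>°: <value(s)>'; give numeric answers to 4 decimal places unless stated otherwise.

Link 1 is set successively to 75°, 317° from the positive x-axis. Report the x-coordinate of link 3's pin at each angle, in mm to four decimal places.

geometry: r = 22 mm, L = 188 mm, e = 20 mm
θ=75°: crank pin P = (r cos θ, r sin θ) = (5.694019, 21.250368)
θ=75°: h = r sin θ − e = 21.250368 − 20 = 1.250368
θ=75°: x = r cos θ + √(L² − h²) = 5.694019 + 187.995842 = 193.689861
θ=317°: crank pin P = (r cos θ, r sin θ) = (16.089781, -15.003964)
θ=317°: h = r sin θ − e = -15.003964 − 20 = -35.003964
θ=317°: x = r cos θ + √(L² − h²) = 16.089781 + 184.712540 = 200.802322

θ=75°: 193.6899
θ=317°: 200.8023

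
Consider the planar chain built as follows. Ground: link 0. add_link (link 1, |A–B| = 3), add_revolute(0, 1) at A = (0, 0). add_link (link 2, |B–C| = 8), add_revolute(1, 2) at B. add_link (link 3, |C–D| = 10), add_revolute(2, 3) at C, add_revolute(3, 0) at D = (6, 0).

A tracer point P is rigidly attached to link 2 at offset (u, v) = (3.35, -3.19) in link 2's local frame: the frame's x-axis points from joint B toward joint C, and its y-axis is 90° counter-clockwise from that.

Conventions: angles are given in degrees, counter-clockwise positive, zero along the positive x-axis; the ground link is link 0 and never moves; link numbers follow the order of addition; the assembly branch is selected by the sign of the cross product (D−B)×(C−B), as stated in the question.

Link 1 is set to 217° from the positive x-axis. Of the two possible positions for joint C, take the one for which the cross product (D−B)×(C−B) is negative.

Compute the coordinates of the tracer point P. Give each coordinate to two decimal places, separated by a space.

A=(0,0), D=(6.00,0)
B = A + 3.00·(cos217°, sin217°) = (-2.3959, -1.8054)
|BD| = 8.5878
circle(B,8.00) ∩ circle(D,10.00): a=2.1979, h=7.6921
  candidates: C₊=(-1.8642,6.1769) cross=66.059; C₋=(1.3700,-8.8636) cross=-66.059
  branch - wants cross < 0 → take C=(1.3700,-8.8636) (cross=-66.059)
ex = (C−B)/|BC| = (0.4707,-0.8823); ey = (0.8823,0.4707)
P = B + 3.35·ex + -3.19·ey = (-3.6334,-6.2627)

-3.63 -6.26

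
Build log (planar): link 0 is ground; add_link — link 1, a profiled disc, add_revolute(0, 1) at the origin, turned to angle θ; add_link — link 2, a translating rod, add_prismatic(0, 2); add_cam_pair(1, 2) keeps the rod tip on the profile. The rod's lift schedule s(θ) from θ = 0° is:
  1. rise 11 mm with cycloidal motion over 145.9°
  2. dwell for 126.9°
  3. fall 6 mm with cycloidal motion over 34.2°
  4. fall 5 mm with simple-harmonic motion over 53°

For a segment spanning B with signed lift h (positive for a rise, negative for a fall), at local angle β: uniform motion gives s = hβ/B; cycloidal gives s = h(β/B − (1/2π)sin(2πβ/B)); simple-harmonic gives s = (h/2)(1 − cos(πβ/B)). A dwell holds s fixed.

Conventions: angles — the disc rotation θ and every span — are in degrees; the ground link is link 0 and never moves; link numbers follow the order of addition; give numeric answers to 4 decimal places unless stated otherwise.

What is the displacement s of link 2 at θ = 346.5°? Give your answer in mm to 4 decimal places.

seg 1 [0°–145.9°] cycloidal, h=11: full span → s += 11 → s = 11.0000
seg 2 [145.9°–272.8°] dwell: s stays 11.0000
seg 3 [272.8°–307°] cycloidal, h=-6: full span → s += -6 → s = 5.0000
seg 4 [307°–360°] simple-harmonic, h=-5: θ=346.5° here. β=39.5, B=53. -5/2·(1 − cos(π·0.7453)) = -4.2414 → s = 0.7586

0.7586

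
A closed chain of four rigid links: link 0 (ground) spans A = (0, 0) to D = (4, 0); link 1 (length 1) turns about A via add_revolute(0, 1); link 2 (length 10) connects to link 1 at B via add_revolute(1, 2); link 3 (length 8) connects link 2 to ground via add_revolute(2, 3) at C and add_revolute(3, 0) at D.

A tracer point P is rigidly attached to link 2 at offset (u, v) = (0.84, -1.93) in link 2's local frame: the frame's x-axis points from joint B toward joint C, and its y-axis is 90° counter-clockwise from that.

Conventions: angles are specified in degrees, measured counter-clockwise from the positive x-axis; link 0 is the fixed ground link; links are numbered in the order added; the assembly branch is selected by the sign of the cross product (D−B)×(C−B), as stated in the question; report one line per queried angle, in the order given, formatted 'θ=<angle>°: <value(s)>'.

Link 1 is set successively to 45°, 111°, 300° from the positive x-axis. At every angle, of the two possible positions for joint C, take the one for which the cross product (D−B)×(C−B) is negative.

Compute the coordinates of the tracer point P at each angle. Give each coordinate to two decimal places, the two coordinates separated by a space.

A=(0,0), D=(4.00,0)
θ=45°: B = A + 1.00·(cos45°, sin45°) = (0.7071, 0.7071)
θ=45°: |BD| = 3.3680
θ=45°: circle(B,10.00) ∩ circle(D,8.00): a=7.0285, h=7.1134
θ=45°:   candidates: C₊=(9.0724,6.1863) cross=23.958; C₋=(6.0854,-7.7234) cross=-23.958
θ=45°:   branch - wants cross < 0 → take C=(6.0854,-7.7234) (cross=-23.958)
θ=45°: ex = (C−B)/|BC| = (0.5378,-0.8431); ey = (0.8431,0.5378)
θ=45°: P = B + 0.84·ex + -1.93·ey = (-0.4682,-1.0391)
θ=111°: B = A + 1.00·(cos111°, sin111°) = (-0.3584, 0.9336)
θ=111°: |BD| = 4.4572
θ=111°: circle(B,10.00) ∩ circle(D,8.00): a=6.2670, h=7.7926
θ=111°:   candidates: C₊=(7.4018,7.2407) cross=34.733; C₋=(4.1374,-7.9988) cross=-34.733
θ=111°:   branch - wants cross < 0 → take C=(4.1374,-7.9988) (cross=-34.733)
θ=111°: ex = (C−B)/|BC| = (0.4496,-0.8932); ey = (0.8932,0.4496)
θ=111°: P = B + 0.84·ex + -1.93·ey = (-1.7047,-0.6844)
θ=300°: B = A + 1.00·(cos300°, sin300°) = (0.5000, -0.8660)
θ=300°: |BD| = 3.6056
θ=300°: circle(B,10.00) ∩ circle(D,8.00): a=6.7951, h=7.3367
θ=300°:   candidates: C₊=(5.3339,7.8880) cross=26.453; C₋=(8.8584,-6.3558) cross=-26.453
θ=300°:   branch - wants cross < 0 → take C=(8.8584,-6.3558) (cross=-26.453)
θ=300°: ex = (C−B)/|BC| = (0.8358,-0.5490); ey = (0.5490,0.8358)
θ=300°: P = B + 0.84·ex + -1.93·ey = (0.1426,-2.9403)

θ=45°: -0.47 -1.04
θ=111°: -1.70 -0.68
θ=300°: 0.14 -2.94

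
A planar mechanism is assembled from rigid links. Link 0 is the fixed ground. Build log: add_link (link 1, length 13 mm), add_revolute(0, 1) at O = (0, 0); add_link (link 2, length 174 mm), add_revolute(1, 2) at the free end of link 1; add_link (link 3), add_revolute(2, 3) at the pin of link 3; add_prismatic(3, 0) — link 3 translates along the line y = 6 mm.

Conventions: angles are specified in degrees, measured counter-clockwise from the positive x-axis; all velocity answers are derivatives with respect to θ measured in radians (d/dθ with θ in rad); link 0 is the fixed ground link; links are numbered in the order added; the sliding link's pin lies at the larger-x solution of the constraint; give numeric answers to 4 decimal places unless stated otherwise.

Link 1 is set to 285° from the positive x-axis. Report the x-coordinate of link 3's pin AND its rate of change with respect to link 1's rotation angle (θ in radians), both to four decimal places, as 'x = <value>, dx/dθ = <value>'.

geometry: r = 13 mm, L = 174 mm, e = 6 mm
crank pin P = (r cos θ, r sin θ) = (3.364648, -12.557036)
h = r sin θ − e = -12.557036 − 6 = -18.557036
x = r cos θ + √(L² − h²) = 3.364648 + 173.007620 = 176.372267
dx/dθ = −r sin θ − h·r cos θ/√(L² − h²) (θ in radians; h = -18.557036) = 12.917932

x = 176.3723, dx/dθ = 12.9179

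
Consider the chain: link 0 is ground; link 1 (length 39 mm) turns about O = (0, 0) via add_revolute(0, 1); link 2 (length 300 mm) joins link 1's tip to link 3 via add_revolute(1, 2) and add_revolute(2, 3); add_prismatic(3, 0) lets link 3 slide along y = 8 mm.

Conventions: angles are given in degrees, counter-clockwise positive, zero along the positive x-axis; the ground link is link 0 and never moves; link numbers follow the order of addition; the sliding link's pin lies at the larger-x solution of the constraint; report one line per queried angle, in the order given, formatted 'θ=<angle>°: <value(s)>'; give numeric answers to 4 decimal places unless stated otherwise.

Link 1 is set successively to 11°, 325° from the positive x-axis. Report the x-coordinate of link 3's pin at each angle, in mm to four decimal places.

geometry: r = 39 mm, L = 300 mm, e = 8 mm
θ=11°: crank pin P = (r cos θ, r sin θ) = (38.283460, 7.441551)
θ=11°: h = r sin θ − e = 7.441551 − 8 = -0.558449
θ=11°: x = r cos θ + √(L² − h²) = 38.283460 + 299.999480 = 338.282940
θ=325°: crank pin P = (r cos θ, r sin θ) = (31.946930, -22.369481)
θ=325°: h = r sin θ − e = -22.369481 − 8 = -30.369481
θ=325°: x = r cos θ + √(L² − h²) = 31.946930 + 298.458866 = 330.405796

θ=11°: 338.2829
θ=325°: 330.4058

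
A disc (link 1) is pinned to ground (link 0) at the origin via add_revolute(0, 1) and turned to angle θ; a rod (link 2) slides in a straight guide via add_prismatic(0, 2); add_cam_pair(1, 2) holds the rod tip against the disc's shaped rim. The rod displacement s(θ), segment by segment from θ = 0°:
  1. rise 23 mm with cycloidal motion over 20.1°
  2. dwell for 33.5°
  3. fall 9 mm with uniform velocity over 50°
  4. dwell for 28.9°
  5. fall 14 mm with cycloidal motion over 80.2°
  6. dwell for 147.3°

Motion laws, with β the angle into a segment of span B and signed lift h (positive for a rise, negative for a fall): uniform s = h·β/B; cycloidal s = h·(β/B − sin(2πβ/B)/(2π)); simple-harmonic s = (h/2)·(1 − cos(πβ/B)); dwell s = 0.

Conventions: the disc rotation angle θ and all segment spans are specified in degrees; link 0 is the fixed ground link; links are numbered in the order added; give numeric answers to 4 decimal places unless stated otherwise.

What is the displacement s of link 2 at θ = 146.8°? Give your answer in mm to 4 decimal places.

segment 1 (0° to 20.1°, cycloidal, h = 23) is passed completely: s = 0.0000 + (23) = 23.0000
segment 2 (20.1° to 53.6°, dwell): s unchanged at 23.0000
segment 3 (53.6° to 103.6°, uniform, h = -9) is passed completely: s = 23.0000 + (-9) = 14.0000
segment 4 (103.6° to 132.5°, dwell): s unchanged at 14.0000
θ = 146.8° falls in segment 5 (132.5° to 212.7°, cycloidal, h = -14): β = 146.8 − 132.5 = 14.3°, B = 80.2°; Δs = -14·(0.1783 − sin(2π·0.1783)/(2π)) = -0.4904; s = 14.0000 − 0.4904 = 13.5096

13.5096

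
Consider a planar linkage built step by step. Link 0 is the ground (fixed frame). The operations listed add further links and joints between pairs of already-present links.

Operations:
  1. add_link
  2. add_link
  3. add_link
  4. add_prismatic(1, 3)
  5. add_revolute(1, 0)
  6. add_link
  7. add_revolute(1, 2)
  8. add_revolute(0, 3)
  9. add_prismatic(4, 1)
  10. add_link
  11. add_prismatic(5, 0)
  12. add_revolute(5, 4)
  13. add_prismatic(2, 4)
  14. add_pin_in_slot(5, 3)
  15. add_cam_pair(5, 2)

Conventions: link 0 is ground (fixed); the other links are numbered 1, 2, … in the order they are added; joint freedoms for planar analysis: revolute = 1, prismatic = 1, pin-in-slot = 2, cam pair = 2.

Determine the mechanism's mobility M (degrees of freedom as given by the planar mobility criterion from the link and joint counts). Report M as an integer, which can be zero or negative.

link 0 = ground. State L|J1|J2 = 1|0|0
+link1  2|0|0
+link2  3|0|0
+link3  4|0|0
P(1,3) f=1→J1  4|1|0
R(1,0) f=1→J1  4|2|0
+link4  5|2|0
R(1,2) f=1→J1  5|3|0
R(0,3) f=1→J1  5|4|0
P(4,1) f=1→J1  5|5|0
+link5  6|5|0
P(5,0) f=1→J1  6|6|0
R(5,4) f=1→J1  6|7|0
P(2,4) f=1→J1  6|8|0
PS(5,3) f=2→J2  6|8|1
C(5,2) f=2→J2  6|8|2
M = 3(6−1)−2·8−2 = 15−16−2 = -3

M = -3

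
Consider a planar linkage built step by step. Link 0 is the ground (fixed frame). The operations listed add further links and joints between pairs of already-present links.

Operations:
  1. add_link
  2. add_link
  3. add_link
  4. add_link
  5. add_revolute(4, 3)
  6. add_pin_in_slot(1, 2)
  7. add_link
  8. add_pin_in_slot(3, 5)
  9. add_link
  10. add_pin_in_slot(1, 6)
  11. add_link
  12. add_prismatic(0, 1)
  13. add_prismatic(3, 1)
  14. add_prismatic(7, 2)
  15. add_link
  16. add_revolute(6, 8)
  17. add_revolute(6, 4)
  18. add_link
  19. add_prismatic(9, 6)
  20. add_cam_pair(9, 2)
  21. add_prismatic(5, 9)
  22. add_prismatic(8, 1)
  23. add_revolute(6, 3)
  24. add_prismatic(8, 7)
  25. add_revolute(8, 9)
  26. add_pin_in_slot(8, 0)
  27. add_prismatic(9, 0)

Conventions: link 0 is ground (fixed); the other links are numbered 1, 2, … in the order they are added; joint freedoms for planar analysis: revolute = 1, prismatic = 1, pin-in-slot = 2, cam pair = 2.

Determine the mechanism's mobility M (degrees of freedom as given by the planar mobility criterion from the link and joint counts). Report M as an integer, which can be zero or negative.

link 0 = ground. State L|J1|J2 = 1|0|0
+link1  2|0|0
+link2  3|0|0
+link3  4|0|0
+link4  5|0|0
R(4,3) f=1→J1  5|1|0
PS(1,2) f=2→J2  5|1|1
+link5  6|1|1
PS(3,5) f=2→J2  6|1|2
+link6  7|1|2
PS(1,6) f=2→J2  7|1|3
+link7  8|1|3
P(0,1) f=1→J1  8|2|3
P(3,1) f=1→J1  8|3|3
P(7,2) f=1→J1  8|4|3
+link8  9|4|3
R(6,8) f=1→J1  9|5|3
R(6,4) f=1→J1  9|6|3
+link9  10|6|3
P(9,6) f=1→J1  10|7|3
C(9,2) f=2→J2  10|7|4
P(5,9) f=1→J1  10|8|4
P(8,1) f=1→J1  10|9|4
R(6,3) f=1→J1  10|10|4
P(8,7) f=1→J1  10|11|4
R(8,9) f=1→J1  10|12|4
PS(8,0) f=2→J2  10|12|5
P(9,0) f=1→J1  10|13|5
M = 3(10−1)−2·13−5 = 27−26−5 = -4

M = -4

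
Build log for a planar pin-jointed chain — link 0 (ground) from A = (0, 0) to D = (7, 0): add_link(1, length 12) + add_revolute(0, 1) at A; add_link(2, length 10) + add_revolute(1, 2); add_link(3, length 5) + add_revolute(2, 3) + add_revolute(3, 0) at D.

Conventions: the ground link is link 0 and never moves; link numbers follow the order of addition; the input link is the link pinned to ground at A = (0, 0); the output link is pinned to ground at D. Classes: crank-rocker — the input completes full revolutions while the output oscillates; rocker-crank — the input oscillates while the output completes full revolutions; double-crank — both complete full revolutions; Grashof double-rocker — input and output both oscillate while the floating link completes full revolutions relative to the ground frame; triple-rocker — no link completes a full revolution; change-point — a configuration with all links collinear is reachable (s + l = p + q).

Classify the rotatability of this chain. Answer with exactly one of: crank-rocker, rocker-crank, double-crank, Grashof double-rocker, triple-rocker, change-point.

lengths: ground=7, input=12, coupler=10, output=5
sorted: s=5 (shortest), l=12 (longest), p+q=17
s + l = 17 vs p + q = 17
s + l = p + q → change-point (collinear configuration reachable)

change-point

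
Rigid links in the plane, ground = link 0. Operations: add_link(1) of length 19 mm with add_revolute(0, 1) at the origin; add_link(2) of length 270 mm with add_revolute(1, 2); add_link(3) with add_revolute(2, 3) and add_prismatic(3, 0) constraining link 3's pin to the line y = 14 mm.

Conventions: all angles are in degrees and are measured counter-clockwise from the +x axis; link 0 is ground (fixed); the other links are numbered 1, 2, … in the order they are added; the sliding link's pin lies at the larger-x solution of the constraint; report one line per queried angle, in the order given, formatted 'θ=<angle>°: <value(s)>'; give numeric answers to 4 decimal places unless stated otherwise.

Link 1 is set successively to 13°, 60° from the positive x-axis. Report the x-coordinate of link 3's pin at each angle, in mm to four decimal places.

geometry: r = 19 mm, L = 270 mm, e = 14 mm
θ=13°: crank pin P = (r cos θ, r sin θ) = (18.513031, 4.274070)
θ=13°: h = r sin θ − e = 4.274070 − 14 = -9.725930
θ=13°: x = r cos θ + √(L² − h²) = 18.513031 + 269.824770 = 288.337801
θ=60°: crank pin P = (r cos θ, r sin θ) = (9.500000, 16.454483)
θ=60°: h = r sin θ − e = 16.454483 − 14 = 2.454483
θ=60°: x = r cos θ + √(L² − h²) = 9.500000 + 269.988843 = 279.488843

θ=13°: 288.3378
θ=60°: 279.4888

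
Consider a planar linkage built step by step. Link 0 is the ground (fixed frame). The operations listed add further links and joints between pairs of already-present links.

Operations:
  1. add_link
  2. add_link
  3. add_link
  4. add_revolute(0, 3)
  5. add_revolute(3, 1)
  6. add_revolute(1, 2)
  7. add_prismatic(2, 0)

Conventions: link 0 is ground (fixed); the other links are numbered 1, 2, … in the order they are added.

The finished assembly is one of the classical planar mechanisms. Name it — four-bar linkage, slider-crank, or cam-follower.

links: 4 (incl. ground); joints: 3 revolute, 1 prismatic, 0 higher (cam) pair, forming one closed loop
4 links, 3 revolutes + 1 prismatic in one loop → slider-crank

slider-crank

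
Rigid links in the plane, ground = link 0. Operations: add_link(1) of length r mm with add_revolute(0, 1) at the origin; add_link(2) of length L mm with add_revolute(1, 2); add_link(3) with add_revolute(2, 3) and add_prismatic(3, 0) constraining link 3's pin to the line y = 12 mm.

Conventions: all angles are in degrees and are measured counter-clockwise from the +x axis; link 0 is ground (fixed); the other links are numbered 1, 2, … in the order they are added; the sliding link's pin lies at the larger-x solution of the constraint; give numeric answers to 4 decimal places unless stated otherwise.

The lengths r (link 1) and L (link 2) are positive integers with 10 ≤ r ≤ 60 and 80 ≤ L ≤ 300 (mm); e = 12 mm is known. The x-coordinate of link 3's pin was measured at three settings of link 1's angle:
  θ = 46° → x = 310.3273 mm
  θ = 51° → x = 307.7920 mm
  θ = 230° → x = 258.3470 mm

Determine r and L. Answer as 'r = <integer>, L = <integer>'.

constraint per measurement: (x − r cos θ)² + (r sin θ − e)² = L²
subtracting the θ₁ and θ₂ equations cancels the r² and L² terms:
r = (x₁² − x₂²) / (2[(x₁cos θ₁ + e sin θ₁) − (x₂cos θ₂ + e sin θ₂)]) = 36.9987 → r = 37
L² = (x₁ − r cos θ₁)² + (r sin θ₁ − e)² = 81224.9716 → L = 285.0000 → L = 285
check at θ₃=230°: x = 258.3470 (printed 258.3470) ✓

r = 37, L = 285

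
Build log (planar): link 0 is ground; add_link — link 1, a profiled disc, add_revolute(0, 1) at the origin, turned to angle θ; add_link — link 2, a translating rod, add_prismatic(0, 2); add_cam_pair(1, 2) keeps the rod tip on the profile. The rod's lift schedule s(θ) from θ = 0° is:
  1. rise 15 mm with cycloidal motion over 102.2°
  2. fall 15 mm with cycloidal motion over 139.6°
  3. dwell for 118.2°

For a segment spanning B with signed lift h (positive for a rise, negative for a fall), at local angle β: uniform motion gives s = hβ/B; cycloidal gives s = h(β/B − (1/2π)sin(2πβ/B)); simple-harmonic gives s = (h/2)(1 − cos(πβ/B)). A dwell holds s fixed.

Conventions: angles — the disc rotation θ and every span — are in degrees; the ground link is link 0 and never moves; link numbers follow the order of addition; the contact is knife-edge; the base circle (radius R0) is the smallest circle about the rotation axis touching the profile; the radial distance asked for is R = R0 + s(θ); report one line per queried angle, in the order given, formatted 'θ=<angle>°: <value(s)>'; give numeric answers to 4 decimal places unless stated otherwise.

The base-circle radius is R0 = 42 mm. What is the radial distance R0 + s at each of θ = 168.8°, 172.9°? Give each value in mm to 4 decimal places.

seg 1 [0°–102.2°] cycloidal, h=15: full span → s += 15 → s = 15.0000
seg 2 [102.2°–241.8°] cycloidal, h=-15: θ=168.8° here. β=66.6, B=139.6. -15·(0.4771 − sin(2π·0.4771)/(2π)) = -6.8135 → s = 8.1865
seg 2 [102.2°–241.8°] cycloidal, h=-15: θ=172.9° here. β=70.7, B=139.6. -15·(0.5064 − sin(2π·0.5064)/(2π)) = -7.6934 → s = 7.3066
θ=168.8°: R = R0 + s = 42 + 8.1865 = 50.1865
θ=172.9°: R = R0 + s = 42 + 7.3066 = 49.3066

θ=168.8°: 50.1865
θ=172.9°: 49.3066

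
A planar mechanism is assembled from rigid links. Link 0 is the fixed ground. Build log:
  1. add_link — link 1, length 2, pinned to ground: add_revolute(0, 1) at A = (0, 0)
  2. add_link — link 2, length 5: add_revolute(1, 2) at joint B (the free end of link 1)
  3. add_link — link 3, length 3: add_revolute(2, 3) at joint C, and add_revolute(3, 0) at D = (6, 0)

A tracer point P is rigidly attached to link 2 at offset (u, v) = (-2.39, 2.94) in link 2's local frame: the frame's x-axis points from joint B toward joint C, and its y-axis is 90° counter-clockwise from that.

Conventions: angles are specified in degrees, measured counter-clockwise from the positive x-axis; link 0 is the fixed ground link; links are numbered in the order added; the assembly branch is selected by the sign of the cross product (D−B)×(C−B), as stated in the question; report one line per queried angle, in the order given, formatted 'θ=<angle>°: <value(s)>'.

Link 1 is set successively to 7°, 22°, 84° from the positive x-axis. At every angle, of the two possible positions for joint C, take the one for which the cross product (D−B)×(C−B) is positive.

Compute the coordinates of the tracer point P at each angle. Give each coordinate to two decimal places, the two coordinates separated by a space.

A=(0,0), D=(6.00,0)
θ=7°: B = A + 2.00·(cos7°, sin7°) = (1.9851, 0.2437)
θ=7°: |BD| = 4.0223
θ=7°: circle(B,5.00) ∩ circle(D,3.00): a=4.0001, h=2.9999
θ=7°:   candidates: C₊=(6.1596,2.9958) cross=12.067; C₋=(5.7960,-2.9931) cross=-12.067
θ=7°:   branch + wants cross > 0 → take C=(6.1596,2.9958) (cross=12.067)
θ=7°: ex = (C−B)/|BC| = (0.8349,0.5504); ey = (-0.5504,0.8349)
θ=7°: P = B + -2.39·ex + 2.94·ey = (-1.6285,1.3829)
θ=22°: B = A + 2.00·(cos22°, sin22°) = (1.8544, 0.7492)
θ=22°: |BD| = 4.2128
θ=22°: circle(B,5.00) ∩ circle(D,3.00): a=4.0054, h=2.9928
θ=22°:   candidates: C₊=(6.3281,2.9820) cross=12.608; C₋=(5.2636,-2.9082) cross=-12.608
θ=22°:   branch + wants cross > 0 → take C=(6.3281,2.9820) (cross=12.608)
θ=22°: ex = (C−B)/|BC| = (0.8948,0.4466); ey = (-0.4466,0.8948)
θ=22°: P = B + -2.39·ex + 2.94·ey = (-1.5970,2.3125)
θ=84°: B = A + 2.00·(cos84°, sin84°) = (0.2091, 1.9890)
θ=84°: |BD| = 6.1230
θ=84°: circle(B,5.00) ∩ circle(D,3.00): a=4.3681, h=2.4331
θ=84°:   candidates: C₊=(5.1306,2.8713) cross=14.898; C₋=(3.5498,-1.7311) cross=-14.898
θ=84°:   branch + wants cross > 0 → take C=(5.1306,2.8713) (cross=14.898)
θ=84°: ex = (C−B)/|BC| = (0.9843,0.1764); ey = (-0.1764,0.9843)
θ=84°: P = B + -2.39·ex + 2.94·ey = (-2.6622,4.4612)

θ=7°: -1.63 1.38
θ=22°: -1.60 2.31
θ=84°: -2.66 4.46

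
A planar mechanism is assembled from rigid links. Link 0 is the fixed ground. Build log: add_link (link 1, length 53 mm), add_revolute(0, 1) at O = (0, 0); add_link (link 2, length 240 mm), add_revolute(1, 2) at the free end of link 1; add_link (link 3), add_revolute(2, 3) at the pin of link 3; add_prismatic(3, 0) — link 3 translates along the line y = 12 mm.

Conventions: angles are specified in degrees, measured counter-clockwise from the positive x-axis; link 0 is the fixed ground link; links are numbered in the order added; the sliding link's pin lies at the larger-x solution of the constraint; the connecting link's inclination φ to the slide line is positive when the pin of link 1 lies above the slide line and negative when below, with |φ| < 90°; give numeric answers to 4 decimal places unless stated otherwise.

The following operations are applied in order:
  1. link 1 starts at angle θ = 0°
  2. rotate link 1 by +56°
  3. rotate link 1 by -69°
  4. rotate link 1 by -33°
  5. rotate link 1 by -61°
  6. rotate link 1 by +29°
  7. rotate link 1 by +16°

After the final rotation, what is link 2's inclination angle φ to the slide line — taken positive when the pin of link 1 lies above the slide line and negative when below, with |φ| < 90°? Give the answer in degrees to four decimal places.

geometry: r = 53 mm, L = 240 mm, e = 12 mm; θ starts at 0°
rotate link 1 by +56°: θ ← 0° +56° = 56°
rotate link 1 by -69°: θ ← 56° -69° = -13°
rotate link 1 by -33°: θ ← -13° -33° = -46°
rotate link 1 by -61°: θ ← -46° -61° = -107°
rotate link 1 by +29°: θ ← -107° +29° = -78°
rotate link 1 by +16°: θ ← -78° +16° = -62°
h = r sin θ − e = -46.796222 − 12 = -58.796222
sin φ = h / L = -58.796222 / 240 = -0.24498426
φ = arcsin(-0.24498426) = -14.180904°

-14.1809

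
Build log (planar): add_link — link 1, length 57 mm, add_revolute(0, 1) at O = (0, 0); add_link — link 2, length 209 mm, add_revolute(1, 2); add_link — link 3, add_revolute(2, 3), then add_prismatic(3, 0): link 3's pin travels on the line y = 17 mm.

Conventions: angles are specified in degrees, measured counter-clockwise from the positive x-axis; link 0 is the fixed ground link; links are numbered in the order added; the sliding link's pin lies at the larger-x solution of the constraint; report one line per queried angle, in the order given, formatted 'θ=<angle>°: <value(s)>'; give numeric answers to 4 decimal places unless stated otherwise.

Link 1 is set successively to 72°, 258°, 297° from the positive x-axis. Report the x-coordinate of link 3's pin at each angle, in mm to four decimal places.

geometry: r = 57 mm, L = 209 mm, e = 17 mm
θ=72°: crank pin P = (r cos θ, r sin θ) = (17.613969, 54.210221)
θ=72°: h = r sin θ − e = 54.210221 − 17 = 37.210221
θ=72°: x = r cos θ + √(L² − h²) = 17.613969 + 205.660885 = 223.274853
θ=258°: crank pin P = (r cos θ, r sin θ) = (-11.850966, -55.754413)
θ=258°: h = r sin θ − e = -55.754413 − 17 = -72.754413
θ=258°: x = r cos θ + √(L² − h²) = -11.850966 + 195.928036 = 184.077070
θ=297°: crank pin P = (r cos θ, r sin θ) = (25.877458, -50.787372)
θ=297°: h = r sin θ − e = -50.787372 − 17 = -67.787372
θ=297°: x = r cos θ + √(L² − h²) = 25.877458 + 197.701472 = 223.578931

θ=72°: 223.2749
θ=258°: 184.0771
θ=297°: 223.5789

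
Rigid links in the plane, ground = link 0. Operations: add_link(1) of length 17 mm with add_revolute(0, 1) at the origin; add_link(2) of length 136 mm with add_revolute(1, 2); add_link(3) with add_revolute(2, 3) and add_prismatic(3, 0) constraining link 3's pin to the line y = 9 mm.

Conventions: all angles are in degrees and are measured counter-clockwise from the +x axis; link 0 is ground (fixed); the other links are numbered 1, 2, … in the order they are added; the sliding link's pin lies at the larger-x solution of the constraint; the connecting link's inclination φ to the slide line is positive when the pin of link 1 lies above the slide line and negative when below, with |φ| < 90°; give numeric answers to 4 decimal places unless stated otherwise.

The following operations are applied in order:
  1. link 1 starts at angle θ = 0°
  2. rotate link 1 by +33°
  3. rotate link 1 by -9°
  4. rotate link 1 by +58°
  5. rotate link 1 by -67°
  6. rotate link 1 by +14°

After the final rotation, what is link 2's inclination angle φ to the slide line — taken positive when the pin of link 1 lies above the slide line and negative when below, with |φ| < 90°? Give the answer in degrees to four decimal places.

geometry: r = 17 mm, L = 136 mm, e = 9 mm; θ starts at 0°
rotate link 1 by +33°: θ ← 0° +33° = 33°
rotate link 1 by -9°: θ ← 33° -9° = 24°
rotate link 1 by +58°: θ ← 24° +58° = 82°
rotate link 1 by -67°: θ ← 82° -67° = 15°
rotate link 1 by +14°: θ ← 15° +14° = 29°
h = r sin θ − e = 8.241764 − 9 = -0.758236
sin φ = h / L = -0.758236 / 136 = -0.00557527
φ = arcsin(-0.00557527) = -0.319441°

-0.3194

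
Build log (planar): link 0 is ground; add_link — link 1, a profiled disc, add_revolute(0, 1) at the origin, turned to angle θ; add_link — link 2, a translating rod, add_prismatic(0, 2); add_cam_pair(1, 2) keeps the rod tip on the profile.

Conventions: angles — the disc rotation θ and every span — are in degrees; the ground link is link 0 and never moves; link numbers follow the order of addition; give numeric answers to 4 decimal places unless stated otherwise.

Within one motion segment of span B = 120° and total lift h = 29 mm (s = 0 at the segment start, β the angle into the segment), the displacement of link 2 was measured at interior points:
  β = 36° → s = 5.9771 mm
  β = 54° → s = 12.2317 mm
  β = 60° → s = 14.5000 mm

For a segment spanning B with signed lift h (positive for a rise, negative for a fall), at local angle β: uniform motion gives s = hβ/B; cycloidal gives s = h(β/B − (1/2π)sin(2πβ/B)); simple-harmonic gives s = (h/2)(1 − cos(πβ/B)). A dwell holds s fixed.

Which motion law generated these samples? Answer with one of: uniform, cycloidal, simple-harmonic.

candidates at β/B = r: uniform s = h·r (linear in β); cycloidal s = h·(r − sin(2πr)/(2π)); simple-harmonic s = (h/2)(1 − cos(πr))
β=36°: printed 5.9771 | uniform 8.7000, cycloidal 4.3104, simple-harmonic 5.9771
β=54°: printed 12.2317 | uniform 13.0500, cycloidal 11.6237, simple-harmonic 12.2317
β=60°: printed 14.5000 | uniform 14.5000, cycloidal 14.5000, simple-harmonic 14.5000
only one law matches every sample → simple-harmonic

simple-harmonic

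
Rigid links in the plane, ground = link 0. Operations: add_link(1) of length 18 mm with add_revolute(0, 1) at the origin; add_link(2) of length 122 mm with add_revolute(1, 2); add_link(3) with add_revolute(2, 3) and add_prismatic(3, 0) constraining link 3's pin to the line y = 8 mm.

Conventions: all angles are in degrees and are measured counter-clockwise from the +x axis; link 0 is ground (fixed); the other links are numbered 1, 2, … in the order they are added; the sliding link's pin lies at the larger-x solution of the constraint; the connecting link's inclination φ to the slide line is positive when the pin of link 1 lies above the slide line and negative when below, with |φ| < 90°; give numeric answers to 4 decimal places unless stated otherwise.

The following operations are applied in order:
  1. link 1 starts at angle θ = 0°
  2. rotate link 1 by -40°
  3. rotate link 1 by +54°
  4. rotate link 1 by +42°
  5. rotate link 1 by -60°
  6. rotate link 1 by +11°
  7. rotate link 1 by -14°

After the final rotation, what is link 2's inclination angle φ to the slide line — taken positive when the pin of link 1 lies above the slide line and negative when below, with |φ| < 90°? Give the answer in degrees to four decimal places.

geometry: r = 18 mm, L = 122 mm, e = 8 mm; θ starts at 0°
rotate link 1 by -40°: θ ← 0° -40° = -40°
rotate link 1 by +54°: θ ← -40° +54° = 14°
rotate link 1 by +42°: θ ← 14° +42° = 56°
rotate link 1 by -60°: θ ← 56° -60° = -4°
rotate link 1 by +11°: θ ← -4° +11° = 7°
rotate link 1 by -14°: θ ← 7° -14° = -7°
h = r sin θ − e = -2.193648 − 8 = -10.193648
sin φ = h / L = -10.193648 / 122 = -0.08355449
φ = arcsin(-0.08355449) = -4.792908°

-4.7929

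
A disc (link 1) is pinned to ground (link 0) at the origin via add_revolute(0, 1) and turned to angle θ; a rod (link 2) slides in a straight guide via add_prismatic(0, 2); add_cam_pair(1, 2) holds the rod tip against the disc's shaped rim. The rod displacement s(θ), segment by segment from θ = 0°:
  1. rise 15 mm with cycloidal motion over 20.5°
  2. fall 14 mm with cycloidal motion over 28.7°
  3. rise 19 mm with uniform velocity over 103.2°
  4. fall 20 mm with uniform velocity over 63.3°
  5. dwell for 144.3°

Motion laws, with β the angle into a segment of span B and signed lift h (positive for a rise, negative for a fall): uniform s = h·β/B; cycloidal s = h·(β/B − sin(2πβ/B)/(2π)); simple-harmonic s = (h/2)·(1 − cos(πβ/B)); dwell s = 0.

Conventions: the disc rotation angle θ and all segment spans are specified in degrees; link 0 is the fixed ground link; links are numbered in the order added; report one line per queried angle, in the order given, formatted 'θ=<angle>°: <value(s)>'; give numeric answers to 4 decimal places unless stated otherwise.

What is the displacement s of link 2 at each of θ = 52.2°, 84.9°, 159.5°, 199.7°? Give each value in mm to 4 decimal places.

segment 1 (0° to 20.5°, cycloidal, h = 15) is passed completely: s = 0.0000 + (15) = 15.0000
segment 2 (20.5° to 49.2°, cycloidal, h = -14) is passed completely: s = 15.0000 + (-14) = 1.0000
θ = 52.2° falls in segment 3 (49.2° to 152.4°, uniform, h = 19): β = 52.2 − 49.2 = 3°, B = 103.2°; Δs = 19·3/103.2 = 0.5523; s = 1.0000 + 0.5523 = 1.5523
θ = 84.9° falls in segment 3 (49.2° to 152.4°, uniform, h = 19): β = 84.9 − 49.2 = 35.7°, B = 103.2°; Δs = 19·35.7/103.2 = 6.5727; s = 1.0000 + 6.5727 = 7.5727
segment 3 (49.2° to 152.4°, uniform, h = 19) is passed completely: s = 1.0000 + (19) = 20.0000
θ = 159.5° falls in segment 4 (152.4° to 215.7°, uniform, h = -20): β = 159.5 − 152.4 = 7.1°, B = 63.3°; Δs = -20·7.1/63.3 = -2.2433; s = 20.0000 − 2.2433 = 17.7567
θ = 199.7° falls in segment 4 (152.4° to 215.7°, uniform, h = -20): β = 199.7 − 152.4 = 47.3°, B = 63.3°; Δs = -20·47.3/63.3 = -14.9447; s = 20.0000 − 14.9447 = 5.0553

θ=52.2°: 1.5523
θ=84.9°: 7.5727
θ=159.5°: 17.7567
θ=199.7°: 5.0553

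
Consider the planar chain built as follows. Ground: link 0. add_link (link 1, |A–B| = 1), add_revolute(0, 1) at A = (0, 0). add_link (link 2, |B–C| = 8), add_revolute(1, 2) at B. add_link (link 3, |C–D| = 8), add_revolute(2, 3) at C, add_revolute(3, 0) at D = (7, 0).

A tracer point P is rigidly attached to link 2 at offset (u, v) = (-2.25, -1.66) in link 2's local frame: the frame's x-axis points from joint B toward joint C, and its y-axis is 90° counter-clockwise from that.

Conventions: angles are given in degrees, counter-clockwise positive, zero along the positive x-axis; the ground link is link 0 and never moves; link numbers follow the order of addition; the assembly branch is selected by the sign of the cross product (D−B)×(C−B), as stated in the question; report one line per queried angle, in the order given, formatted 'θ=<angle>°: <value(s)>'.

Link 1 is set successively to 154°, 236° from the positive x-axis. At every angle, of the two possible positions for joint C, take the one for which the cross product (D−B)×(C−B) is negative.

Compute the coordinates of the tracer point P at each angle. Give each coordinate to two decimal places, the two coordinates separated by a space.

A=(0,0), D=(7.00,0)
θ=154°: B = A + 1.00·(cos154°, sin154°) = (-0.8988, 0.4384)
θ=154°: |BD| = 7.9109
θ=154°: circle(B,8.00) ∩ circle(D,8.00): a=3.9555, h=6.9537
θ=154°:   candidates: C₊=(3.4359,7.1622) cross=55.011; C₋=(2.6653,-6.7239) cross=-55.011
θ=154°:   branch - wants cross < 0 → take C=(2.6653,-6.7239) (cross=-55.011)
θ=154°: ex = (C−B)/|BC| = (0.4455,-0.8953); ey = (0.8953,0.4455)
θ=154°: P = B + -2.25·ex + -1.66·ey = (-3.3873,1.7132)
θ=236°: B = A + 1.00·(cos236°, sin236°) = (-0.5592, -0.8290)
θ=236°: |BD| = 7.6045
θ=236°: circle(B,8.00) ∩ circle(D,8.00): a=3.8023, h=7.0387
θ=236°:   candidates: C₊=(2.4531,6.5822) cross=53.526; C₋=(3.9878,-7.4112) cross=-53.526
θ=236°:   branch - wants cross < 0 → take C=(3.9878,-7.4112) (cross=-53.526)
θ=236°: ex = (C−B)/|BC| = (0.5684,-0.8228); ey = (0.8228,0.5684)
θ=236°: P = B + -2.25·ex + -1.66·ey = (-3.2038,0.0787)

θ=154°: -3.39 1.71
θ=236°: -3.20 0.08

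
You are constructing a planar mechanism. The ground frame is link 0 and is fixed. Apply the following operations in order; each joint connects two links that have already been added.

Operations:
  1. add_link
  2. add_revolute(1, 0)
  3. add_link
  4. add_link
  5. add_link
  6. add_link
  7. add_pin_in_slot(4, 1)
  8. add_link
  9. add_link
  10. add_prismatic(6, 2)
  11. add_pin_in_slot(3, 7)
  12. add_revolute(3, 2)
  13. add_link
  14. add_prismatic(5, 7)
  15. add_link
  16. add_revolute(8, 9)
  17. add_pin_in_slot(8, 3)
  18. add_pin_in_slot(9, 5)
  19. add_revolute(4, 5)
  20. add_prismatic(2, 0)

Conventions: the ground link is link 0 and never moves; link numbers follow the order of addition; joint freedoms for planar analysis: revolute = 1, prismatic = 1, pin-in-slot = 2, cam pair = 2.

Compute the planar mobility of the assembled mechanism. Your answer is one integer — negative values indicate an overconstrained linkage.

ground; <1,0,0>
#1 <2,0,0>
R:1↔0 J1 <2,1,0>
#2 <3,1,0>
#3 <4,1,0>
#4 <5,1,0>
#5 <6,1,0>
PS:4↔1 J2 <6,1,1>
#6 <7,1,1>
#7 <8,1,1>
P:6↔2 J1 <8,2,1>
PS:3↔7 J2 <8,2,2>
R:3↔2 J1 <8,3,2>
#8 <9,3,2>
P:5↔7 J1 <9,4,2>
#9 <10,4,2>
R:8↔9 J1 <10,5,2>
PS:8↔3 J2 <10,5,3>
PS:9↔5 J2 <10,5,4>
R:4↔5 J1 <10,6,4>
P:2↔0 J1 <10,7,4>
3×9 − 2×7 − 1×4 = 9

M = 9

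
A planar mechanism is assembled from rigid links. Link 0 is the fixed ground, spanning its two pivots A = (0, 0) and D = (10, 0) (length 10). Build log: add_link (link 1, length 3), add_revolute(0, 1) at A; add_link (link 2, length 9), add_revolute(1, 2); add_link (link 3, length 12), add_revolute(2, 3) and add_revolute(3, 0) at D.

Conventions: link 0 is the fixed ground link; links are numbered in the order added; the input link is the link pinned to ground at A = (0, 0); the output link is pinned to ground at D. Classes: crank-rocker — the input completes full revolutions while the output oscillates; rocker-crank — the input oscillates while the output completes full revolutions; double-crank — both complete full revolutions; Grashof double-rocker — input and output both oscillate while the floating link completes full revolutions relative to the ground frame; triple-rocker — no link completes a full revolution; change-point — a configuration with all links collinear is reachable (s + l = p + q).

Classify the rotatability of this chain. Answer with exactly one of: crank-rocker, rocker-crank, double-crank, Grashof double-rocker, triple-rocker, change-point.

lengths: ground=10, input=3, coupler=9, output=12
sorted: s=3 (shortest), l=12 (longest), p+q=19
s + l = 15 vs p + q = 19
s + l < p + q (Grashof) with shortest = input link → crank-rocker

crank-rocker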